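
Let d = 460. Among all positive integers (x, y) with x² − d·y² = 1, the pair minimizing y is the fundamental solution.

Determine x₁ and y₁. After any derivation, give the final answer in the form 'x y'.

√460 → a₀=21, period (2,4,3,1,2,10,2,1,3,4,2,42); ℓ=12 even so k=11
step 0: (21, 1)  from 21·(1,0) + (0,1)
step 1: (43, 2)  from 2·(21,1) + (1,0)
step 2: (193, 9)  from 4·(43,2) + (21,1)
step 3: (622, 29)  from 3·(193,9) + (43,2)
step 4: (815, 38)  from 1·(622,29) + (193,9)
step 5: (2252, 105)  from 2·(815,38) + (622,29)
step 6: (23335, 1088)  from 10·(2252,105) + (815,38)
step 7: (48922, 2281)  from 2·(23335,1088) + (2252,105)
step 8: (72257, 3369)  from 1·(48922,2281) + (23335,1088)
step 9: (265693, 12388)  from 3·(72257,3369) + (48922,2281)
step 10: (1135029, 52921)  from 4·(265693,12388) + (72257,3369)
step 11: (2535751, 118230)  from 2·(1135029,52921) + (265693,12388)
fundamental: x₁=2535751, y₁=118230  (since 6430033134001 − 460·13978332900 = 1)

2535751 118230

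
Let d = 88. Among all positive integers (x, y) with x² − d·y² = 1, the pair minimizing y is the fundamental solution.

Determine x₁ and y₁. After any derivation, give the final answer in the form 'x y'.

197 21

[9; 2,1,1,1,2,18] for √88; ℓ=6 ⇒ convergent index 5
k=0  a_k=9  p_k/q_k = 9/1
k=1  a_k=2  p_k/q_k = 19/2
k=2  a_k=1  p_k/q_k = 28/3
k=3  a_k=1  p_k/q_k = 47/5
k=4  a_k=1  p_k/q_k = 75/8
k=5  a_k=2  p_k/q_k = 197/21
→ (197, 21).  Check: 197²=38809, 88·21²=38808, difference 1.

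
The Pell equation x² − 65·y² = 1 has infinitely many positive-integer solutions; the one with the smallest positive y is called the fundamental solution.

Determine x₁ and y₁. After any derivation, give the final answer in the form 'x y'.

√65 = [8; 16, …], period ℓ=1 (odd) → k=1
step 0: (8, 1)  from 8·(1,0) + (0,1)
step 1: (129, 16)  from 16·(8,1) + (1,0)
(x₁, y₁) = (129, 16);  129² − 65·16² = 1 ✓

129 16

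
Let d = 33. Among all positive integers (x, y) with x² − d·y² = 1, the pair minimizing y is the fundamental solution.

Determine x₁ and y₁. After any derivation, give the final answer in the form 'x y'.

23 4

d=33: √d = [5; 1,2,1,10] (ℓ=4, even), read p_3/q_3
i=0: a=5 ⇒ p=5, q=1
…
i=2: a=2 ⇒ p=17, q=3
i=3: a=1 ⇒ p=23, q=4
(x₁, y₁) = (23, 4);  23² − 33·4² = 1 ✓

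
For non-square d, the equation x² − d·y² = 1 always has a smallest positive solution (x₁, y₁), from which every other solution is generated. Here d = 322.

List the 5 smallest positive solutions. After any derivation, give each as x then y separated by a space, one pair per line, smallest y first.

√322 = [17; 1,16,1,34, …], period ℓ=4 (even) → k=3
a_0=17:  p_0=17·1+0=17,  q_0=17·0+1=1
a_1=1:  p_1=1·17+1=18,  q_1=1·1+0=1
a_2=16:  p_2=16·18+17=305,  q_2=16·1+1=17
a_3=1:  p_3=1·305+18=323,  q_3=1·17+1=18
fundamental: x₁=323, y₁=18  (since 104329 − 322·324 = 1)
n=2: (323,18)∘(323,18) = (323·323+322·18·18, 323·18+18·323) = (208657,11628)
n=3: (208657,11628)∘(323,18) = (323·208657+322·18·11628, 323·11628+18·208657) = (134792099,7511670)
n=4: (134792099,7511670)∘(323,18) = (323·134792099+322·18·7511670, 323·7511670+18·134792099) = (87075487297,4852527192)
n=5: (87075487297,4852527192)∘(323,18) = (323·87075487297+322·18·4852527192, 323·4852527192+18·87075487297) = (56250630001763,3134725054362)

323 18
208657 11628
134792099 7511670
87075487297 4852527192
56250630001763 3134725054362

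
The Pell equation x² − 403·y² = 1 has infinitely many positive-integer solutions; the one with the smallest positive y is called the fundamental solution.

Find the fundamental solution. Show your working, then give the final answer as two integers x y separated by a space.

669878 33369

√403 = [20; 13,2,1,3,1,3,1,2,13,40, …], period ℓ=10 (even) → k=9
a_0=20:  p_0=20·1+0=20,  q_0=20·0+1=1
a_1=13:  p_1=13·20+1=261,  q_1=13·1+0=13
a_2=2:  p_2=2·261+20=542,  q_2=2·13+1=27
a_3=1:  p_3=1·542+261=803,  q_3=1·27+13=40
…
a_5=1:  p_5=1·2951+803=3754,  q_5=1·147+40=187
a_6=3:  p_6=3·3754+2951=14213,  q_6=3·187+147=708
a_7=1:  p_7=1·14213+3754=17967,  q_7=1·708+187=895
a_8=2:  p_8=2·17967+14213=50147,  q_8=2·895+708=2498
a_9=13:  p_9=13·50147+17967=669878,  q_9=13·2498+895=33369
fundamental: x₁=669878, y₁=33369  (since 448736534884 − 403·1113490161 = 1)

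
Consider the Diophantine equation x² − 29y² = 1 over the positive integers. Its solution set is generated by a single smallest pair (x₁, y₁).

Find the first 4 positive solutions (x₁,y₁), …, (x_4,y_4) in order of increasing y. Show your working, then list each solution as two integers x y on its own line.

d=29: √d = [5; 2,1,1,2,10] (ℓ=5, odd), read p_9/q_9
i=0: a=5 ⇒ p=5, q=1
…
i=3: a=1 ⇒ p=27, q=5
…
i=5: a=10 ⇒ p=727, q=135
…
i=7: a=1 ⇒ p=2251, q=418
i=8: a=1 ⇒ p=3775, q=701
i=9: a=2 ⇒ p=9801, q=1820
→ (9801, 1820).  Check: 9801²=96059601, 29·1820²=96059600, difference 1.
n=2: (9801,1820)∘(9801,1820) = (9801·9801+29·1820·1820, 9801·1820+1820·9801) = (192119201,35675640)
n=3: (192119201,35675640)∘(9801,1820) = (9801·192119201+29·1820·35675640, 9801·35675640+1820·192119201) = (3765920568201,699313893460)
n=4: (3765920568201,699313893460)∘(9801,1820) = (9801·3765920568201+29·1820·699313893460, 9801·699313893460+1820·3765920568201) = (73819574785756801,13707950903927280)

9801 1820
192119201 35675640
3765920568201 699313893460
73819574785756801 13707950903927280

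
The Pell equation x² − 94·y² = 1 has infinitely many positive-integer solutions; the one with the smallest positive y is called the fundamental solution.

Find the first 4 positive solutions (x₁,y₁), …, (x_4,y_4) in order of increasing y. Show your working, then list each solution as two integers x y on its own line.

√94 → a₀=9, period (1,2,3,1,1,…,2,1,18); ℓ=16 even so k=15
k=0  a_k=9  p_k/q_k = 9/1
k=1  a_k=1  p_k/q_k = 10/1
k=2  a_k=2  p_k/q_k = 29/3
k=3  a_k=3  p_k/q_k = 97/10
k=4  a_k=1  p_k/q_k = 126/13
k=5  a_k=1  p_k/q_k = 223/23
k=6  a_k=5  p_k/q_k = 1241/128
k=7  a_k=1  p_k/q_k = 1464/151
…
k=14  a_k=2  p_k/q_k = 1490361/153719
k=15  a_k=1  p_k/q_k = 2143295/221064
(x₁, y₁) = (2143295, 221064);  2143295² − 94·221064² = 1 ✓
k=2:  x_2 = 2143295·2143295+94·221064·221064 = 9187426914049,  y_2 = 2143295·221064+221064·2143295 = 947610731760
k=3:  x_3 = 2143295·9187426914049+94·221064·947610731760 = 39382732335491159615,  y_3 = 2143295·947610731760+221064·9187426914049 = 4062018686654877336
k=4:  x_4 = 2143295·39382732335491159615+94·221064·4062018686654877336 = 168817626601983862467148801,  y_4 = 2143295·4062018686654877336+221064·39382732335491159615 = 17412208682026983028992480

2143295 221064
9187426914049 947610731760
39382732335491159615 4062018686654877336
168817626601983862467148801 17412208682026983028992480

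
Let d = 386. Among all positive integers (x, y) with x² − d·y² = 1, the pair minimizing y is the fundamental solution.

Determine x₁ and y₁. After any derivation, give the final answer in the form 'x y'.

√386 → a₀=19, period (1,1,1,4,1,18,1,4,1,1,1,38); ℓ=12 even so k=11
i=0: a=19 ⇒ p=19, q=1
…
i=4: a=4 ⇒ p=275, q=14
…
i=9: a=1 ⇒ p=39392, q=2005
i=10: a=1 ⇒ p=72163, q=3673
i=11: a=1 ⇒ p=111555, q=5678
fundamental: x₁=111555, y₁=5678  (since 12444518025 − 386·32239684 = 1)

111555 5678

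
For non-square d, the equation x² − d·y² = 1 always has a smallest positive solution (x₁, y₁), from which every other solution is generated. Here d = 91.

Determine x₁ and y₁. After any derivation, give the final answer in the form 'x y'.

1574 165

√91 → a₀=9, period (1,1,5,1,5,1,1,18); ℓ=8 even so k=7
k=0  a_k=9  p_k/q_k = 9/1
k=1  a_k=1  p_k/q_k = 10/1
k=2  a_k=1  p_k/q_k = 19/2
k=3  a_k=5  p_k/q_k = 105/11
k=4  a_k=1  p_k/q_k = 124/13
k=5  a_k=5  p_k/q_k = 725/76
k=6  a_k=1  p_k/q_k = 849/89
k=7  a_k=1  p_k/q_k = 1574/165
fundamental: x₁=1574, y₁=165  (since 2477476 − 91·27225 = 1)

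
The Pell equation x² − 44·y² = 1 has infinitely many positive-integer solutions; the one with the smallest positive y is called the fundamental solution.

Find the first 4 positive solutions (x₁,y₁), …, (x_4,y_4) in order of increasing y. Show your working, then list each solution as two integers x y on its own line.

d=44: √d = [6; 1,1,1,2,1,1,1,12] (ℓ=8, even), read p_7/q_7
i=0: a=6 ⇒ p=6, q=1
…
i=5: a=1 ⇒ p=73, q=11
i=6: a=1 ⇒ p=126, q=19
i=7: a=1 ⇒ p=199, q=30
→ (199, 30).  Check: 199²=39601, 44·30²=39600, difference 1.
n=2: (199,30)∘(199,30) = (199·199+44·30·30, 199·30+30·199) = (79201,11940)
n=3: (79201,11940)∘(199,30) = (199·79201+44·30·11940, 199·11940+30·79201) = (31521799,4752090)
n=4: (31521799,4752090)∘(199,30) = (199·31521799+44·30·4752090, 199·4752090+30·31521799) = (12545596801,1891319880)

199 30
79201 11940
31521799 4752090
12545596801 1891319880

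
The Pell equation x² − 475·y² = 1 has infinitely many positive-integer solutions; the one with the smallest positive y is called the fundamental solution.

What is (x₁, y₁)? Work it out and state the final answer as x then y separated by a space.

√475 = [21; 1,3,1,6,2,6,1,3,1,42, …], period ℓ=10 (even) → k=9
a_0=21:  p_0=21·1+0=21,  q_0=21·0+1=1
a_1=1:  p_1=1·21+1=22,  q_1=1·1+0=1
…
a_3=1:  p_3=1·87+22=109,  q_3=1·4+1=5
a_4=6:  p_4=6·109+87=741,  q_4=6·5+4=34
a_5=2:  p_5=2·741+109=1591,  q_5=2·34+5=73
a_6=6:  p_6=6·1591+741=10287,  q_6=6·73+34=472
…
a_8=3:  p_8=3·11878+10287=45921,  q_8=3·545+472=2107
a_9=1:  p_9=1·45921+11878=57799,  q_9=1·2107+545=2652
→ (57799, 2652).  Check: 57799²=3340724401, 475·2652²=3340724400, difference 1.

57799 2652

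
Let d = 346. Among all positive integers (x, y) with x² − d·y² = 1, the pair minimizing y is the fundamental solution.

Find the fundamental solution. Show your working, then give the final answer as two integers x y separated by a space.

[18; 1,1,1,1,36] for √346; ℓ=5 ⇒ convergent index 9
i=0: a=18 ⇒ p=18, q=1
i=1: a=1 ⇒ p=19, q=1
i=2: a=1 ⇒ p=37, q=2
…
i=4: a=1 ⇒ p=93, q=5
i=5: a=36 ⇒ p=3404, q=183
i=6: a=1 ⇒ p=3497, q=188
…
i=8: a=1 ⇒ p=10398, q=559
i=9: a=1 ⇒ p=17299, q=930
→ (17299, 930).  Check: 17299²=299255401, 346·930²=299255400, difference 1.

17299 930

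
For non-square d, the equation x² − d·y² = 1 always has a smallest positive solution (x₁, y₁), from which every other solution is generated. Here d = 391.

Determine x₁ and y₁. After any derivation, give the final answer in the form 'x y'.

√391 → a₀=19, period (1,3,2,2,1,…,3,1,38); ℓ=16 even so k=15
k=0  a_k=19  p_k/q_k = 19/1
…
k=4  a_k=2  p_k/q_k = 435/22
k=5  a_k=1  p_k/q_k = 613/31
…
k=7  a_k=2  p_k/q_k = 2709/137
…
k=13  a_k=2  p_k/q_k = 1660597/83980
k=14  a_k=3  p_k/q_k = 5678083/287153
k=15  a_k=1  p_k/q_k = 7338680/371133
→ (7338680, 371133).  Check: 7338680²=53856224142400, 391·371133²=53856224142399, difference 1.

7338680 371133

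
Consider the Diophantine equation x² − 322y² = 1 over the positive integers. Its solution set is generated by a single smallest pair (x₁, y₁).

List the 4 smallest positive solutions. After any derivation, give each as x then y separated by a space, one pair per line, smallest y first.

√322 → a₀=17, period (1,16,1,34); ℓ=4 even so k=3
step 0: (17, 1)  from 17·(1,0) + (0,1)
step 1: (18, 1)  from 1·(17,1) + (1,0)
step 2: (305, 17)  from 16·(18,1) + (17,1)
step 3: (323, 18)  from 1·(305,17) + (18,1)
fundamental: x₁=323, y₁=18  (since 104329 − 322·324 = 1)
k=2:  x_2 = 323·323+322·18·18 = 208657,  y_2 = 323·18+18·323 = 11628
k=3:  x_3 = 323·208657+322·18·11628 = 134792099,  y_3 = 323·11628+18·208657 = 7511670
k=4:  x_4 = 323·134792099+322·18·7511670 = 87075487297,  y_4 = 323·7511670+18·134792099 = 4852527192

323 18
208657 11628
134792099 7511670
87075487297 4852527192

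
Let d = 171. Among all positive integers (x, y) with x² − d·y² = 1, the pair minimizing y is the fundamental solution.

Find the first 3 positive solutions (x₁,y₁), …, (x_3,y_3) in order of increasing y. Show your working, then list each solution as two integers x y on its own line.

d=171: √d = [13; 13,26] (ℓ=2, even), read p_1/q_1
a_0=13:  p_0=13·1+0=13,  q_0=13·0+1=1
a_1=13:  p_1=13·13+1=170,  q_1=13·1+0=13
→ (170, 13).  Check: 170²=28900, 171·13²=28899, difference 1.
n=2: (170,13)∘(170,13) = (170·170+171·13·13, 170·13+13·170) = (57799,4420)
n=3: (57799,4420)∘(170,13) = (170·57799+171·13·4420, 170·4420+13·57799) = (19651490,1502787)

170 13
57799 4420
19651490 1502787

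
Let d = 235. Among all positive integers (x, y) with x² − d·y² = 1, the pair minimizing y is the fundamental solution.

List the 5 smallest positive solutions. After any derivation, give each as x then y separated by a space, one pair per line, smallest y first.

[15; 3,30] for √235; ℓ=2 ⇒ convergent index 1
i=0: a=15 ⇒ p=15, q=1
i=1: a=3 ⇒ p=46, q=3
fundamental: x₁=46, y₁=3  (since 2116 − 235·9 = 1)
n=2: (46,3)∘(46,3) = (46·46+235·3·3, 46·3+3·46) = (4231,276)
n=3: (4231,276)∘(46,3) = (46·4231+235·3·276, 46·276+3·4231) = (389206,25389)
n=4: (389206,25389)∘(46,3) = (46·389206+235·3·25389, 46·25389+3·389206) = (35802721,2335512)
n=5: (35802721,2335512)∘(46,3) = (46·35802721+235·3·2335512, 46·2335512+3·35802721) = (3293461126,214841715)

46 3
4231 276
389206 25389
35802721 2335512
3293461126 214841715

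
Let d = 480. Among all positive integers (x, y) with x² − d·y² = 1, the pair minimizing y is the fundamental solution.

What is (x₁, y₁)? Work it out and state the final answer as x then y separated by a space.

√480 → a₀=21, period (1,9,1,42); ℓ=4 even so k=3
step 0: (21, 1)  from 21·(1,0) + (0,1)
…
step 2: (219, 10)  from 9·(22,1) + (21,1)
step 3: (241, 11)  from 1·(219,10) + (22,1)
fundamental: x₁=241, y₁=11  (since 58081 − 480·121 = 1)

241 11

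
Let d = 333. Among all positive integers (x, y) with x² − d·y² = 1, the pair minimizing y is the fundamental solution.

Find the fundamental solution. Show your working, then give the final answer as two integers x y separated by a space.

73 4

[18; 4,36] for √333; ℓ=2 ⇒ convergent index 1
i=0: a=18 ⇒ p=18, q=1
i=1: a=4 ⇒ p=73, q=4
fundamental: x₁=73, y₁=4  (since 5329 − 333·16 = 1)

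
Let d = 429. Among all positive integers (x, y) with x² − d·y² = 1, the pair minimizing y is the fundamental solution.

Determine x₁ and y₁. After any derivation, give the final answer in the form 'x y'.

1524095 73584

[20; 1,2,2,9,1,12,1,9,2,2,1,40] for √429; ℓ=12 ⇒ convergent index 11
i=0: a=20 ⇒ p=20, q=1
i=1: a=1 ⇒ p=21, q=1
i=2: a=2 ⇒ p=62, q=3
i=3: a=2 ⇒ p=145, q=7
…
i=5: a=1 ⇒ p=1512, q=73
…
i=10: a=2 ⇒ p=1085636, q=52415
i=11: a=1 ⇒ p=1524095, q=73584
→ (1524095, 73584).  Check: 1524095²=2322865569025, 429·73584²=2322865569024, difference 1.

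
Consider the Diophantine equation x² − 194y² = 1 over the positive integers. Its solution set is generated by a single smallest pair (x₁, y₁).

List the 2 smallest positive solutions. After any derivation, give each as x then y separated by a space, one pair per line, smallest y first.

195 14
76049 5460

√194 → a₀=13, period (1,12,1,26); ℓ=4 even so k=3
step 0: (13, 1)  from 13·(1,0) + (0,1)
…
step 2: (181, 13)  from 12·(14,1) + (13,1)
step 3: (195, 14)  from 1·(181,13) + (14,1)
→ (195, 14).  Check: 195²=38025, 194·14²=38024, difference 1.
(x_2, y_2) = (195·195 + 194·14·14, 195·14 + 14·195) = (76049, 5460)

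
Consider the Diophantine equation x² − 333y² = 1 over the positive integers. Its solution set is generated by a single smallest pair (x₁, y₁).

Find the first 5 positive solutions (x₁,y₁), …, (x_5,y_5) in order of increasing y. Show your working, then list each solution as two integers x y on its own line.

73 4
10657 584
1555849 85260
227143297 12447376
33161365513 1817231636

d=333: √d = [18; 4,36] (ℓ=2, even), read p_1/q_1
i=0: a=18 ⇒ p=18, q=1
i=1: a=4 ⇒ p=73, q=4
(x₁, y₁) = (73, 4);  73² − 333·4² = 1 ✓
(x_2, y_2) = (73·73 + 333·4·4, 73·4 + 4·73) = (10657, 584)
(x_3, y_3) = (73·10657 + 333·4·584, 73·584 + 4·10657) = (1555849, 85260)
(x_4, y_4) = (73·1555849 + 333·4·85260, 73·85260 + 4·1555849) = (227143297, 12447376)
(x_5, y_5) = (73·227143297 + 333·4·12447376, 73·12447376 + 4·227143297) = (33161365513, 1817231636)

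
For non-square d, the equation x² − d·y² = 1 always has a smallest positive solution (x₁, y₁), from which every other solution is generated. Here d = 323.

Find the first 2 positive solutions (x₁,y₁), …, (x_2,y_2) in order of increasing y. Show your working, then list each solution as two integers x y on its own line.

18 1
647 36

√323 = [17; 1,34, …], period ℓ=2 (even) → k=1
k=0  a_k=17  p_k/q_k = 17/1
k=1  a_k=1  p_k/q_k = 18/1
→ (18, 1).  Check: 18²=324, 323·1²=323, difference 1.
n=2: (18,1)∘(18,1) = (18·18+323·1·1, 18·1+1·18) = (647,36)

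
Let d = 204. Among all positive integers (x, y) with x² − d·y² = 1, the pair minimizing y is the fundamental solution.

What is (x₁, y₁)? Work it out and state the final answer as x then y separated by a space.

4999 350

√204 → a₀=14, period (3,1,1,6,1,1,3,28); ℓ=8 even so k=7
k=0  a_k=14  p_k/q_k = 14/1
k=1  a_k=3  p_k/q_k = 43/3
…
k=3  a_k=1  p_k/q_k = 100/7
k=4  a_k=6  p_k/q_k = 657/46
k=5  a_k=1  p_k/q_k = 757/53
k=6  a_k=1  p_k/q_k = 1414/99
k=7  a_k=3  p_k/q_k = 4999/350
→ (4999, 350).  Check: 4999²=24990001, 204·350²=24990000, difference 1.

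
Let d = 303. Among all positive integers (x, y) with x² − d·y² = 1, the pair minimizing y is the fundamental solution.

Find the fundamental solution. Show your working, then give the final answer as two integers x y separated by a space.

2524 145

√303 = [17; 2,2,5,2,2,34, …], period ℓ=6 (even) → k=5
a_0=17:  p_0=17·1+0=17,  q_0=17·0+1=1
a_1=2:  p_1=2·17+1=35,  q_1=2·1+0=2
a_2=2:  p_2=2·35+17=87,  q_2=2·2+1=5
a_3=5:  p_3=5·87+35=470,  q_3=5·5+2=27
a_4=2:  p_4=2·470+87=1027,  q_4=2·27+5=59
a_5=2:  p_5=2·1027+470=2524,  q_5=2·59+27=145
→ (2524, 145).  Check: 2524²=6370576, 303·145²=6370575, difference 1.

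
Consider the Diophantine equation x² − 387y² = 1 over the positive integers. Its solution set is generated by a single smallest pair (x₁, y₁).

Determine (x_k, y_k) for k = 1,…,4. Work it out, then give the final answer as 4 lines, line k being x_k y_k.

3482 177
24248647 1232628
168867574226 8584021215
1175993762661217 59779122508632

√387 = [19; 1,2,19,2,1,38, …], period ℓ=6 (even) → k=5
k=0  a_k=19  p_k/q_k = 19/1
…
k=3  a_k=19  p_k/q_k = 1141/58
k=4  a_k=2  p_k/q_k = 2341/119
k=5  a_k=1  p_k/q_k = 3482/177
fundamental: x₁=3482, y₁=177  (since 12124324 − 387·31329 = 1)
(3482+177√387)^2 = 24248647 + 1232628√387
(3482+177√387)^3 = 168867574226 + 8584021215√387
(3482+177√387)^4 = 1175993762661217 + 59779122508632√387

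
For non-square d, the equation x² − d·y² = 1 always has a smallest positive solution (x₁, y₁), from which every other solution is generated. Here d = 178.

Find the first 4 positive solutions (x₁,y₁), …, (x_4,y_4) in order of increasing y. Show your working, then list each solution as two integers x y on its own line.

1601 120
5126401 384240
16414734401 1230336360
52559974425601 3939536640480

d=178: √d = [13; 2,1,12,1,2,26] (ℓ=6, even), read p_5/q_5
k=0  a_k=13  p_k/q_k = 13/1
k=1  a_k=2  p_k/q_k = 27/2
k=2  a_k=1  p_k/q_k = 40/3
k=3  a_k=12  p_k/q_k = 507/38
k=4  a_k=1  p_k/q_k = 547/41
k=5  a_k=2  p_k/q_k = 1601/120
(x₁, y₁) = (1601, 120);  1601² − 178·120² = 1 ✓
k=2:  x_2 = 1601·1601+178·120·120 = 5126401,  y_2 = 1601·120+120·1601 = 384240
k=3:  x_3 = 1601·5126401+178·120·384240 = 16414734401,  y_3 = 1601·384240+120·5126401 = 1230336360
k=4:  x_4 = 1601·16414734401+178·120·1230336360 = 52559974425601,  y_4 = 1601·1230336360+120·16414734401 = 3939536640480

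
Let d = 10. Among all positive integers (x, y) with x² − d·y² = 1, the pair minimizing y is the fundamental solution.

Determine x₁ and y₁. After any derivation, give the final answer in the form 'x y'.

d=10: √d = [3; 6] (ℓ=1, odd), read p_1/q_1
k=0  a_k=3  p_k/q_k = 3/1
k=1  a_k=6  p_k/q_k = 19/6
(x₁, y₁) = (19, 6);  19² − 10·6² = 1 ✓

19 6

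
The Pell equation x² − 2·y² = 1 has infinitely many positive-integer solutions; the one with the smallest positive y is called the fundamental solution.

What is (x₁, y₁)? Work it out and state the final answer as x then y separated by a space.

√2 → a₀=1, period (2); ℓ=1 odd so k=1
i=0: a=1 ⇒ p=1, q=1
i=1: a=2 ⇒ p=3, q=2
(x₁, y₁) = (3, 2);  3² − 2·2² = 1 ✓

3 2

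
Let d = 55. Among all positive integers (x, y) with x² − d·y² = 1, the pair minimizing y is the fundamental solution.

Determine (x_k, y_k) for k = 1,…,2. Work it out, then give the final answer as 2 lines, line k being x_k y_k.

89 12
15841 2136

√55 = [7; 2,2,2,14, …], period ℓ=4 (even) → k=3
i=0: a=7 ⇒ p=7, q=1
i=1: a=2 ⇒ p=15, q=2
i=2: a=2 ⇒ p=37, q=5
i=3: a=2 ⇒ p=89, q=12
(x₁, y₁) = (89, 12);  89² − 55·12² = 1 ✓
k=2:  x_2 = 89·89+55·12·12 = 15841,  y_2 = 89·12+12·89 = 2136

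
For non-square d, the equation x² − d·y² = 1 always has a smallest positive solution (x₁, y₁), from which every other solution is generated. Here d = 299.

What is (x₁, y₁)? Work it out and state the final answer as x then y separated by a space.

[17; 3,2,3,34] for √299; ℓ=4 ⇒ convergent index 3
k=0  a_k=17  p_k/q_k = 17/1
…
k=2  a_k=2  p_k/q_k = 121/7
k=3  a_k=3  p_k/q_k = 415/24
(x₁, y₁) = (415, 24);  415² − 299·24² = 1 ✓

415 24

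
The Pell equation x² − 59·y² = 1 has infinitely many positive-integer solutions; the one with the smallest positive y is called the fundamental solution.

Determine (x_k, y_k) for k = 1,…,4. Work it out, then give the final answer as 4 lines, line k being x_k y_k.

530 69
561799 73140
595506410 77528331
631236232801 82179957720

√59 = [7; 1,2,7,2,1,14, …], period ℓ=6 (even) → k=5
step 0: (7, 1)  from 7·(1,0) + (0,1)
step 1: (8, 1)  from 1·(7,1) + (1,0)
step 2: (23, 3)  from 2·(8,1) + (7,1)
step 3: (169, 22)  from 7·(23,3) + (8,1)
step 4: (361, 47)  from 2·(169,22) + (23,3)
step 5: (530, 69)  from 1·(361,47) + (169,22)
fundamental: x₁=530, y₁=69  (since 280900 − 59·4761 = 1)
k=2:  x_2 = 530·530+59·69·69 = 561799,  y_2 = 530·69+69·530 = 73140
k=3:  x_3 = 530·561799+59·69·73140 = 595506410,  y_3 = 530·73140+69·561799 = 77528331
k=4:  x_4 = 530·595506410+59·69·77528331 = 631236232801,  y_4 = 530·77528331+69·595506410 = 82179957720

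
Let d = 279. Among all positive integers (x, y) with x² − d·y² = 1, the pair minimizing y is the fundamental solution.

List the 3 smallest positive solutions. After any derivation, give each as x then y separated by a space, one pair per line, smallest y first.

√279 → a₀=16, period (1,2,2,1,2,2,1,32); ℓ=8 even so k=7
i=0: a=16 ⇒ p=16, q=1
…
i=2: a=2 ⇒ p=50, q=3
…
i=6: a=2 ⇒ p=1069, q=64
i=7: a=1 ⇒ p=1520, q=91
→ (1520, 91).  Check: 1520²=2310400, 279·91²=2310399, difference 1.
n=2: (1520,91)∘(1520,91) = (1520·1520+279·91·91, 1520·91+91·1520) = (4620799,276640)
n=3: (4620799,276640)∘(1520,91) = (1520·4620799+279·91·276640, 1520·276640+91·4620799) = (14047227440,840985509)

1520 91
4620799 276640
14047227440 840985509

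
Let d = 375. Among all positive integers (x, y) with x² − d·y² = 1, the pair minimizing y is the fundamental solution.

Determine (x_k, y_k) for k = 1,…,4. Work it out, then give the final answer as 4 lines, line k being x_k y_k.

d=375: √d = [19; 2,1,2,1,5,1,2,1,2,38] (ℓ=10, even), read p_9/q_9
k=0  a_k=19  p_k/q_k = 19/1
k=1  a_k=2  p_k/q_k = 39/2
k=2  a_k=1  p_k/q_k = 58/3
…
k=4  a_k=1  p_k/q_k = 213/11
k=5  a_k=5  p_k/q_k = 1220/63
k=6  a_k=1  p_k/q_k = 1433/74
k=7  a_k=2  p_k/q_k = 4086/211
k=8  a_k=1  p_k/q_k = 5519/285
k=9  a_k=2  p_k/q_k = 15124/781
fundamental: x₁=15124, y₁=781  (since 228735376 − 375·609961 = 1)
(15124+781√375)^2 = 457470751 + 23623688√375
(15124+781√375)^3 = 13837575261124 + 714569313843√375
(15124+781√375)^4 = 418558976041008001 + 21614292581499376√375

15124 781
457470751 23623688
13837575261124 714569313843
418558976041008001 21614292581499376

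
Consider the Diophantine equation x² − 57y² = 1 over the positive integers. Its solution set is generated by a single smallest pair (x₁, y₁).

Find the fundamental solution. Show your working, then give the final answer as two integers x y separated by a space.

d=57: √d = [7; 1,1,4,1,1,14] (ℓ=6, even), read p_5/q_5
i=0: a=7 ⇒ p=7, q=1
i=1: a=1 ⇒ p=8, q=1
i=2: a=1 ⇒ p=15, q=2
i=3: a=4 ⇒ p=68, q=9
i=4: a=1 ⇒ p=83, q=11
i=5: a=1 ⇒ p=151, q=20
→ (151, 20).  Check: 151²=22801, 57·20²=22800, difference 1.

151 20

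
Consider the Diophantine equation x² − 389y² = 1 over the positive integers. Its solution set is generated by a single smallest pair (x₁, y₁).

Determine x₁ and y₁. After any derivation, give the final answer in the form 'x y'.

3287049 166660

[19; 1,2,1,1,1,1,2,1,38] for √389; ℓ=9 ⇒ convergent index 17
step 0: (19, 1)  from 19·(1,0) + (0,1)
step 1: (20, 1)  from 1·(19,1) + (1,0)
…
step 4: (138, 7)  from 1·(79,4) + (59,3)
…
step 6: (355, 18)  from 1·(217,11) + (138,7)
step 7: (927, 47)  from 2·(355,18) + (217,11)
…
step 10: (50925, 2582)  from 1·(49643,2517) + (1282,65)
step 11: (151493, 7681)  from 2·(50925,2582) + (49643,2517)
step 12: (202418, 10263)  from 1·(151493,7681) + (50925,2582)
…
step 14: (556329, 28207)  from 1·(353911,17944) + (202418,10263)
…
step 16: (2376809, 120509)  from 2·(910240,46151) + (556329,28207)
step 17: (3287049, 166660)  from 1·(2376809,120509) + (910240,46151)
(x₁, y₁) = (3287049, 166660);  3287049² − 389·166660² = 1 ✓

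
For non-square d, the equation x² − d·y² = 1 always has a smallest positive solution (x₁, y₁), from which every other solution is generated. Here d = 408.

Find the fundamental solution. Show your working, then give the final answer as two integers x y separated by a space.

101 5

√408 = [20; 5,40, …], period ℓ=2 (even) → k=1
a_0=20:  p_0=20·1+0=20,  q_0=20·0+1=1
a_1=5:  p_1=5·20+1=101,  q_1=5·1+0=5
(x₁, y₁) = (101, 5);  101² − 408·5² = 1 ✓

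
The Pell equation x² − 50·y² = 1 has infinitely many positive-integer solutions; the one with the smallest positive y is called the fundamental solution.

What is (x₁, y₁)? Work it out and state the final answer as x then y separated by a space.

99 14

√50 = [7; 14, …], period ℓ=1 (odd) → k=1
k=0  a_k=7  p_k/q_k = 7/1
k=1  a_k=14  p_k/q_k = 99/14
(x₁, y₁) = (99, 14);  99² − 50·14² = 1 ✓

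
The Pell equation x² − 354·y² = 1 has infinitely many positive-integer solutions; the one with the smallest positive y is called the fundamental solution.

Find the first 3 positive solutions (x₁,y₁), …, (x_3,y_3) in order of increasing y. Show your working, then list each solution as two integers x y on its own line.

258065 13716
133195088449 7079239080
68745981000924305 3653807666346684

√354 = [18; 1,4,2,2,18,2,2,4,1,36, …], period ℓ=10 (even) → k=9
k=0  a_k=18  p_k/q_k = 18/1
…
k=4  a_k=2  p_k/q_k = 508/27
…
k=6  a_k=2  p_k/q_k = 19210/1021
k=7  a_k=2  p_k/q_k = 47771/2539
k=8  a_k=4  p_k/q_k = 210294/11177
k=9  a_k=1  p_k/q_k = 258065/13716
(x₁, y₁) = (258065, 13716);  258065² − 354·13716² = 1 ✓
k=2:  x_2 = 258065·258065+354·13716·13716 = 133195088449,  y_2 = 258065·13716+13716·258065 = 7079239080
k=3:  x_3 = 258065·133195088449+354·13716·7079239080 = 68745981000924305,  y_3 = 258065·7079239080+13716·133195088449 = 3653807666346684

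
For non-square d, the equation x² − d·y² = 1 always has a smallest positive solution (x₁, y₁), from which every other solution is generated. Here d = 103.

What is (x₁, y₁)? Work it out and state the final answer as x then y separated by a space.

227528 22419

d=103: √d = [10; 6,1,2,1,1,9,1,1,2,1,6,20] (ℓ=12, even), read p_11/q_11
k=0  a_k=10  p_k/q_k = 10/1
…
k=5  a_k=1  p_k/q_k = 477/47
k=6  a_k=9  p_k/q_k = 4567/450
…
k=9  a_k=2  p_k/q_k = 24266/2391
k=10  a_k=1  p_k/q_k = 33877/3338
k=11  a_k=6  p_k/q_k = 227528/22419
fundamental: x₁=227528, y₁=22419  (since 51768990784 − 103·502611561 = 1)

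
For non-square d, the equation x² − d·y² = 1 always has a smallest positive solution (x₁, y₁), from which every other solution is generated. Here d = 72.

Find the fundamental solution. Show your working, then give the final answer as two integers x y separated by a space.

d=72: √d = [8; 2,16] (ℓ=2, even), read p_1/q_1
step 0: (8, 1)  from 8·(1,0) + (0,1)
step 1: (17, 2)  from 2·(8,1) + (1,0)
(x₁, y₁) = (17, 2);  17² − 72·2² = 1 ✓

17 2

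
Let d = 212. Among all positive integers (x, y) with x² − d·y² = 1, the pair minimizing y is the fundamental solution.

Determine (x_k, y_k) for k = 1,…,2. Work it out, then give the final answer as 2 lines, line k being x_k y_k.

√212 → a₀=14, period (1,1,3,1,1,…,1,1,28); ℓ=14 even so k=13
k=0  a_k=14  p_k/q_k = 14/1
k=1  a_k=1  p_k/q_k = 15/1
…
k=3  a_k=3  p_k/q_k = 102/7
k=4  a_k=1  p_k/q_k = 131/9
…
k=7  a_k=6  p_k/q_k = 2417/166
…
k=9  a_k=1  p_k/q_k = 5198/357
k=10  a_k=1  p_k/q_k = 7979/548
k=11  a_k=3  p_k/q_k = 29135/2001
k=12  a_k=1  p_k/q_k = 37114/2549
k=13  a_k=1  p_k/q_k = 66249/4550
fundamental: x₁=66249, y₁=4550  (since 4388930001 − 212·20702500 = 1)
n=2: (66249,4550)∘(66249,4550) = (66249·66249+212·4550·4550, 66249·4550+4550·66249) = (8777860001,602865900)

66249 4550
8777860001 602865900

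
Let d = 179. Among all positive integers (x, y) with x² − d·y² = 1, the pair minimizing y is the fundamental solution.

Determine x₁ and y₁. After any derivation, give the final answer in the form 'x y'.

4190210 313191

√179 = [13; 2,1,1,1,3,…,1,2,26, …], period ℓ=14 (even) → k=13
step 0: (13, 1)  from 13·(1,0) + (0,1)
step 1: (27, 2)  from 2·(13,1) + (1,0)
…
step 3: (67, 5)  from 1·(40,3) + (27,2)
step 4: (107, 8)  from 1·(67,5) + (40,3)
step 5: (388, 29)  from 3·(107,8) + (67,5)
…
step 8: (137042, 10243)  from 5·(26999,2018) + (2047,153)
…
step 10: (575167, 42990)  from 1·(438125,32747) + (137042,10243)
step 11: (1013292, 75737)  from 1·(575167,42990) + (438125,32747)
step 12: (1588459, 118727)  from 1·(1013292,75737) + (575167,42990)
step 13: (4190210, 313191)  from 2·(1588459,118727) + (1013292,75737)
(x₁, y₁) = (4190210, 313191);  4190210² − 179·313191² = 1 ✓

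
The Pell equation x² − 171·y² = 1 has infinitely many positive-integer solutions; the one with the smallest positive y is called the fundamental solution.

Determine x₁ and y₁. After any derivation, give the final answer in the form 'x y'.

170 13

√171 → a₀=13, period (13,26); ℓ=2 even so k=1
i=0: a=13 ⇒ p=13, q=1
i=1: a=13 ⇒ p=170, q=13
(x₁, y₁) = (170, 13);  170² − 171·13² = 1 ✓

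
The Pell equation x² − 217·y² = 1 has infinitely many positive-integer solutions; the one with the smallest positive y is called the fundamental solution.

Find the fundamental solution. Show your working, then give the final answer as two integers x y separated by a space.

√217 = [14; 1,2,1,2,1,…,2,1,28, …], period ℓ=16 (even) → k=15
a_0=14:  p_0=14·1+0=14,  q_0=14·0+1=1
a_1=1:  p_1=1·14+1=15,  q_1=1·1+0=1
a_2=2:  p_2=2·15+14=44,  q_2=2·1+1=3
…
a_9=9:  p_9=9·15055+3668=139163,  q_9=9·1022+249=9447
…
a_11=1:  p_11=1·154218+139163=293381,  q_11=1·10469+9447=19916
a_12=2:  p_12=2·293381+154218=740980,  q_12=2·19916+10469=50301
…
a_14=2:  p_14=2·1034361+740980=2809702,  q_14=2·70217+50301=190735
a_15=1:  p_15=1·2809702+1034361=3844063,  q_15=1·190735+70217=260952
→ (3844063, 260952).  Check: 3844063²=14776820347969, 217·260952²=14776820347968, difference 1.

3844063 260952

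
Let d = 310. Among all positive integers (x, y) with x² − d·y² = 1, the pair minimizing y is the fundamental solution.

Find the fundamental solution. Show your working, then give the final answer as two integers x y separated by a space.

848719 48204

√310 = [17; 1,1,1,1,5,…,1,1,34, …], period ℓ=16 (even) → k=15
a_0=17:  p_0=17·1+0=17,  q_0=17·0+1=1
…
a_2=1:  p_2=1·18+17=35,  q_2=1·1+1=2
a_3=1:  p_3=1·35+18=53,  q_3=1·2+1=3
a_4=1:  p_4=1·53+35=88,  q_4=1·3+2=5
a_5=5:  p_5=5·88+53=493,  q_5=5·5+3=28
a_6=3:  p_6=3·493+88=1567,  q_6=3·28+5=89
…
a_8=2:  p_8=2·2060+1567=5687,  q_8=2·117+89=323
…
a_12=1:  p_12=1·152387+28928=181315,  q_12=1·8655+1643=10298
…
a_14=1:  p_14=1·333702+181315=515017,  q_14=1·18953+10298=29251
a_15=1:  p_15=1·515017+333702=848719,  q_15=1·29251+18953=48204
fundamental: x₁=848719, y₁=48204  (since 720323940961 − 310·2323625616 = 1)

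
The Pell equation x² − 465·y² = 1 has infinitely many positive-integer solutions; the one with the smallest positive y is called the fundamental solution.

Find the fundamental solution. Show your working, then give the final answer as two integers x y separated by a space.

15871 736

√465 = [21; 1,1,3,2,2,2,3,1,1,42, …], period ℓ=10 (even) → k=9
a_0=21:  p_0=21·1+0=21,  q_0=21·0+1=1
a_1=1:  p_1=1·21+1=22,  q_1=1·1+0=1
a_2=1:  p_2=1·22+21=43,  q_2=1·1+1=2
a_3=3:  p_3=3·43+22=151,  q_3=3·2+1=7
…
a_5=2:  p_5=2·345+151=841,  q_5=2·16+7=39
…
a_7=3:  p_7=3·2027+841=6922,  q_7=3·94+39=321
a_8=1:  p_8=1·6922+2027=8949,  q_8=1·321+94=415
a_9=1:  p_9=1·8949+6922=15871,  q_9=1·415+321=736
→ (15871, 736).  Check: 15871²=251888641, 465·736²=251888640, difference 1.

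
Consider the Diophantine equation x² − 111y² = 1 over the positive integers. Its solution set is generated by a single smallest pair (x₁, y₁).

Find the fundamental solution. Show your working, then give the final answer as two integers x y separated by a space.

[10; 1,1,6,1,1,20] for √111; ℓ=6 ⇒ convergent index 5
a_0=10:  p_0=10·1+0=10,  q_0=10·0+1=1
a_1=1:  p_1=1·10+1=11,  q_1=1·1+0=1
a_2=1:  p_2=1·11+10=21,  q_2=1·1+1=2
a_3=6:  p_3=6·21+11=137,  q_3=6·2+1=13
a_4=1:  p_4=1·137+21=158,  q_4=1·13+2=15
a_5=1:  p_5=1·158+137=295,  q_5=1·15+13=28
fundamental: x₁=295, y₁=28  (since 87025 − 111·784 = 1)

295 28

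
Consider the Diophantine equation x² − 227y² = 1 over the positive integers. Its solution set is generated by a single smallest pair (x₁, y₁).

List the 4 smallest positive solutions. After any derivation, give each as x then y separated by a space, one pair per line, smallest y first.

√227 → a₀=15, period (15,30); ℓ=2 even so k=1
step 0: (15, 1)  from 15·(1,0) + (0,1)
step 1: (226, 15)  from 15·(15,1) + (1,0)
(x₁, y₁) = (226, 15);  226² − 227·15² = 1 ✓
(226+15√227)^2 = 102151 + 6780√227
(226+15√227)^3 = 46172026 + 3064545√227
(226+15√227)^4 = 20869653601 + 1385167560√227

226 15
102151 6780
46172026 3064545
20869653601 1385167560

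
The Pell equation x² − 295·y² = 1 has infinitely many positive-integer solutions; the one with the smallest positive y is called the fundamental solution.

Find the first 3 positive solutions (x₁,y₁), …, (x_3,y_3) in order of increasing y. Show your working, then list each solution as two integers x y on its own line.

√295 → a₀=17, period (5,1,2,3,2,6,2,3,2,1,5,34); ℓ=12 even so k=11
k=0  a_k=17  p_k/q_k = 17/1
k=1  a_k=5  p_k/q_k = 86/5
…
k=5  a_k=2  p_k/q_k = 2250/131
…
k=9  a_k=2  p_k/q_k = 247414/14405
k=10  a_k=1  p_k/q_k = 355517/20699
k=11  a_k=5  p_k/q_k = 2024999/117900
fundamental: x₁=2024999, y₁=117900  (since 4100620950001 − 295·13900410000 = 1)
k=2:  x_2 = 2024999·2024999+295·117900·117900 = 8201241900001,  y_2 = 2024999·117900+117900·2024999 = 477494764200
k=3:  x_3 = 2024999·8201241900001+295·117900·477494764200 = 33215013292518224999,  y_3 = 2024999·477494764200+117900·8201241900001 = 1933852840020353700

2024999 117900
8201241900001 477494764200
33215013292518224999 1933852840020353700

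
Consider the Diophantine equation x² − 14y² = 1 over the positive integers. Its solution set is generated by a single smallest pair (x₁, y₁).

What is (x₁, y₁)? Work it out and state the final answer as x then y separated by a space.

√14 = [3; 1,2,1,6, …], period ℓ=4 (even) → k=3
a_0=3:  p_0=3·1+0=3,  q_0=3·0+1=1
…
a_2=2:  p_2=2·4+3=11,  q_2=2·1+1=3
a_3=1:  p_3=1·11+4=15,  q_3=1·3+1=4
→ (15, 4).  Check: 15²=225, 14·4²=224, difference 1.

15 4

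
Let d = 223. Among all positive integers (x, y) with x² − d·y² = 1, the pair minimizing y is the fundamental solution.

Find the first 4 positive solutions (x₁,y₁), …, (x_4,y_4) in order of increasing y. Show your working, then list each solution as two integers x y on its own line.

d=223: √d = [14; 1,13,1,28] (ℓ=4, even), read p_3/q_3
a_0=14:  p_0=14·1+0=14,  q_0=14·0+1=1
…
a_2=13:  p_2=13·15+14=209,  q_2=13·1+1=14
a_3=1:  p_3=1·209+15=224,  q_3=1·14+1=15
fundamental: x₁=224, y₁=15  (since 50176 − 223·225 = 1)
n=2: (224,15)∘(224,15) = (224·224+223·15·15, 224·15+15·224) = (100351,6720)
n=3: (100351,6720)∘(224,15) = (224·100351+223·15·6720, 224·6720+15·100351) = (44957024,3010545)
n=4: (44957024,3010545)∘(224,15) = (224·44957024+223·15·3010545, 224·3010545+15·44957024) = (20140646401,1348717440)

224 15
100351 6720
44957024 3010545
20140646401 1348717440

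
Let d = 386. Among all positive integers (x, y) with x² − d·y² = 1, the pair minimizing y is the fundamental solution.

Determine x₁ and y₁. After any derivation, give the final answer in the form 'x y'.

111555 5678

√386 → a₀=19, period (1,1,1,4,1,18,1,4,1,1,1,38); ℓ=12 even so k=11
k=0  a_k=19  p_k/q_k = 19/1
…
k=2  a_k=1  p_k/q_k = 39/2
…
k=10  a_k=1  p_k/q_k = 72163/3673
k=11  a_k=1  p_k/q_k = 111555/5678
(x₁, y₁) = (111555, 5678);  111555² − 386·5678² = 1 ✓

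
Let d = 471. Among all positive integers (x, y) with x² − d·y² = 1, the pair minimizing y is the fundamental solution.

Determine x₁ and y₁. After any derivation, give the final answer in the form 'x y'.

√471 → a₀=21, period (1,2,2,1,3,…,2,1,42); ℓ=14 even so k=13
k=0  a_k=21  p_k/q_k = 21/1
k=1  a_k=1  p_k/q_k = 22/1
…
k=3  a_k=2  p_k/q_k = 152/7
k=4  a_k=1  p_k/q_k = 217/10
…
k=6  a_k=4  p_k/q_k = 3429/158
k=7  a_k=14  p_k/q_k = 48809/2249
k=8  a_k=4  p_k/q_k = 198665/9154
…
k=11  a_k=2  p_k/q_k = 2331742/107441
k=12  a_k=2  p_k/q_k = 5506953/253747
k=13  a_k=1  p_k/q_k = 7838695/361188
→ (7838695, 361188).  Check: 7838695²=61445139303025, 471·361188²=61445139303024, difference 1.

7838695 361188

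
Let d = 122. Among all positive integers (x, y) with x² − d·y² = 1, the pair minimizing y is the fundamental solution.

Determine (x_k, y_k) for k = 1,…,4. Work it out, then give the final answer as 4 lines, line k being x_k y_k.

d=122: √d = [11; 22] (ℓ=1, odd), read p_1/q_1
i=0: a=11 ⇒ p=11, q=1
i=1: a=22 ⇒ p=243, q=22
→ (243, 22).  Check: 243²=59049, 122·22²=59048, difference 1.
n=2: (243,22)∘(243,22) = (243·243+122·22·22, 243·22+22·243) = (118097,10692)
n=3: (118097,10692)∘(243,22) = (243·118097+122·22·10692, 243·10692+22·118097) = (57394899,5196290)
n=4: (57394899,5196290)∘(243,22) = (243·57394899+122·22·5196290, 243·5196290+22·57394899) = (27893802817,2525386248)

243 22
118097 10692
57394899 5196290
27893802817 2525386248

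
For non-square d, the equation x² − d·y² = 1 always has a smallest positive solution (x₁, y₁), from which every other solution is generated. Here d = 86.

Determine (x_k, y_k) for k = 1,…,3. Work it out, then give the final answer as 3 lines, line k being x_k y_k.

10405 1122
216528049 23348820
4505948689285 485888943078

√86 = [9; 3,1,1,1,8,1,1,1,3,18, …], period ℓ=10 (even) → k=9
i=0: a=9 ⇒ p=9, q=1
i=1: a=3 ⇒ p=28, q=3
…
i=3: a=1 ⇒ p=65, q=7
…
i=5: a=8 ⇒ p=881, q=95
i=6: a=1 ⇒ p=983, q=106
i=7: a=1 ⇒ p=1864, q=201
i=8: a=1 ⇒ p=2847, q=307
i=9: a=3 ⇒ p=10405, q=1122
(x₁, y₁) = (10405, 1122);  10405² − 86·1122² = 1 ✓
(x_2, y_2) = (10405·10405 + 86·1122·1122, 10405·1122 + 1122·10405) = (216528049, 23348820)
(x_3, y_3) = (10405·216528049 + 86·1122·23348820, 10405·23348820 + 1122·216528049) = (4505948689285, 485888943078)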